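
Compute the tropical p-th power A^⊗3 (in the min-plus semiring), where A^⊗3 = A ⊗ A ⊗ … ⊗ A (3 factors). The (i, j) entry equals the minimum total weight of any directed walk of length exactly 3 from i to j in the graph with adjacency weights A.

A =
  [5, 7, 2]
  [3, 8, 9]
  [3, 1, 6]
A^⊗3 =
  [6, 8, 7]
  [8, 6, 10]
  [8, 6, 6]

Each entry (A^⊗3)_ij equals the minimum over all length-3 walks i = v_0 → v_1 → … → v_3 = j of Σ_t A[v_t][v_{t+1}]. For example, for (i, j) = (0, 2) we minimise over 9 possible intermediate vertex sequences; the minimum is 7, attained along the walk 0 → 2 → 0 → 2.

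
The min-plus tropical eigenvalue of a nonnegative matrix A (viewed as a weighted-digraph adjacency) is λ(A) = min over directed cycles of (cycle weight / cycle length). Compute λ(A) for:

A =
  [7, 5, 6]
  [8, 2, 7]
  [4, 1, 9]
λ(A) = 2

Enumerate directed cycles and compute their means (weight / length). Sample:
  cycle 0 → 0: weight = 7, length = 1, mean = 7/1 ≈ 7.000
  cycle 1 → 1: weight = 2, length = 1, mean = 2/1 ≈ 2.000
  cycle 2 → 2: weight = 9, length = 1, mean = 9/1 ≈ 9.000
  cycle 0 → 1 → 0: weight = 13, length = 2, mean = 13/2 ≈ 6.500
  cycle 0 → 2 → 0: weight = 10, length = 2, mean = 10/2 ≈ 5.000
  cycle 1 → 0 → 1: weight = 13, length = 2, mean = 13/2 ≈ 6.500
Minimum mean = 2.000, attained e.g. along the cycle 1 → 1 with weight 2 and length 1. So λ(A) = 2/1 = 2.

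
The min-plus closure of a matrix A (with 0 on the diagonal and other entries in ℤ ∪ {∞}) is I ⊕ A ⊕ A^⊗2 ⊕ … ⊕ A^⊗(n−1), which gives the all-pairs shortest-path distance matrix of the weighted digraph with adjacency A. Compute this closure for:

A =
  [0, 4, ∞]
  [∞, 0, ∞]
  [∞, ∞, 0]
Closure =
  [0, 4, ∞]
  [∞, 0, ∞]
  [∞, ∞, 0]

This is the Floyd-Warshall all-pairs shortest-path computation. For each intermediate vertex k = 0, 1, …, 2, update dist[i][j] ← min(dist[i][j], dist[i][k] + dist[k][j]). The final matrix gives, for each (i, j), the minimum total weight of any directed path from i to j (possibly empty when i = j).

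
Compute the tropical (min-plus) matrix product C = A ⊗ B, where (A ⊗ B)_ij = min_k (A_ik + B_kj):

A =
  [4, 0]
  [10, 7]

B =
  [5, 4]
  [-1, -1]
A ⊗ B =
  [-1, -1]
  [6, 6]

Apply the min-plus product entry-by-entry:
  C[0][0] = min over k of (A[0][0] + B[0][0] = 4 + 5 = 9, A[0][1] + B[1][0] = 0 + -1 = -1) = -1 (attained at k = 1)
  C[0][1] = min over k of (A[0][0] + B[0][1] = 4 + 4 = 8, A[0][1] + B[1][1] = 0 + -1 = -1) = -1 (attained at k = 1)
  C[1][0] = min over k of (A[1][0] + B[0][0] = 10 + 5 = 15, A[1][1] + B[1][0] = 7 + -1 = 6) = 6 (attained at k = 1)
  C[1][1] = min over k of (A[1][0] + B[0][1] = 10 + 4 = 14, A[1][1] + B[1][1] = 7 + -1 = 6) = 6 (attained at k = 1)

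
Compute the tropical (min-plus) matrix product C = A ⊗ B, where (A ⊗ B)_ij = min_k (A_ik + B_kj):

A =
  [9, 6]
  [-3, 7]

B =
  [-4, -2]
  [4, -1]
A ⊗ B =
  [5, 5]
  [-7, -5]

Apply the min-plus product entry-by-entry:
  C[0][0] = min over k of (A[0][0] + B[0][0] = 9 + -4 = 5, A[0][1] + B[1][0] = 6 + 4 = 10) = 5 (attained at k = 0)
  C[0][1] = min over k of (A[0][0] + B[0][1] = 9 + -2 = 7, A[0][1] + B[1][1] = 6 + -1 = 5) = 5 (attained at k = 1)
  C[1][0] = min over k of (A[1][0] + B[0][0] = -3 + -4 = -7, A[1][1] + B[1][0] = 7 + 4 = 11) = -7 (attained at k = 0)
  C[1][1] = min over k of (A[1][0] + B[0][1] = -3 + -2 = -5, A[1][1] + B[1][1] = 7 + -1 = 6) = -5 (attained at k = 0)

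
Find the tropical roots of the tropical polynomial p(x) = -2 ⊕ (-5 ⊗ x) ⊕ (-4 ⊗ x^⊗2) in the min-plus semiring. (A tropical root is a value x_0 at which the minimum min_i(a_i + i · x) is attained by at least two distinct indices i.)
Roots: {-1, 3}

Each tropical root is a break point of the lower envelope of the lines y = a_i + i · x (there are 3 lines, with slopes 0, 1, ..., 2). Only the lines that attain the minimum somewhere contribute to roots; other lines are dominated. Here the surviving (envelope) indices are i = 2, i = 1, i = 0.
Intersections between consecutive envelope lines give the roots: for adjacent envelope indices i < j the intersection is x = (a_i − a_j) / (j − i). Reading off the sorted break points: {-1, 3}.
Verification: at each break x_0, at least two indices attain the minimum of min_i(a_i + i · x_0).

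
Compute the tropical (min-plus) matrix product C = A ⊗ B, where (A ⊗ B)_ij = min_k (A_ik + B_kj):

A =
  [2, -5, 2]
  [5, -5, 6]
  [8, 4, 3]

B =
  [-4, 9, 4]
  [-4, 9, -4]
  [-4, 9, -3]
A ⊗ B =
  [-9, 4, -9]
  [-9, 4, -9]
  [-1, 12, 0]

Apply the min-plus product entry-by-entry:
  C[0][0] = min over k of (A[0][0] + B[0][0] = 2 + -4 = -2, A[0][1] + B[1][0] = -5 + -4 = -9, A[0][2] + B[2][0] = 2 + -4 = -2) = -9 (attained at k = 1)
  C[0][1] = min over k of (A[0][0] + B[0][1] = 2 + 9 = 11, A[0][1] + B[1][1] = -5 + 9 = 4, A[0][2] + B[2][1] = 2 + 9 = 11) = 4 (attained at k = 1)
  C[0][2] = min over k of (A[0][0] + B[0][2] = 2 + 4 = 6, A[0][1] + B[1][2] = -5 + -4 = -9, A[0][2] + B[2][2] = 2 + -3 = -1) = -9 (attained at k = 1)
  C[1][0] = min over k of (A[1][0] + B[0][0] = 5 + -4 = 1, A[1][1] + B[1][0] = -5 + -4 = -9, A[1][2] + B[2][0] = 6 + -4 = 2) = -9 (attained at k = 1)
  C[1][1] = min over k of (A[1][0] + B[0][1] = 5 + 9 = 14, A[1][1] + B[1][1] = -5 + 9 = 4, A[1][2] + B[2][1] = 6 + 9 = 15) = 4 (attained at k = 1)
  C[1][2] = min over k of (A[1][0] + B[0][2] = 5 + 4 = 9, A[1][1] + B[1][2] = -5 + -4 = -9, A[1][2] + B[2][2] = 6 + -3 = 3) = -9 (attained at k = 1)
  C[2][0] = min over k of (A[2][0] + B[0][0] = 8 + -4 = 4, A[2][1] + B[1][0] = 4 + -4 = 0, A[2][2] + B[2][0] = 3 + -4 = -1) = -1 (attained at k = 2)
  C[2][1] = min over k of (A[2][0] + B[0][1] = 8 + 9 = 17, A[2][1] + B[1][1] = 4 + 9 = 13, A[2][2] + B[2][1] = 3 + 9 = 12) = 12 (attained at k = 2)
  C[2][2] = min over k of (A[2][0] + B[0][2] = 8 + 4 = 12, A[2][1] + B[1][2] = 4 + -4 = 0, A[2][2] + B[2][2] = 3 + -3 = 0) = 0 (attained at k = 1)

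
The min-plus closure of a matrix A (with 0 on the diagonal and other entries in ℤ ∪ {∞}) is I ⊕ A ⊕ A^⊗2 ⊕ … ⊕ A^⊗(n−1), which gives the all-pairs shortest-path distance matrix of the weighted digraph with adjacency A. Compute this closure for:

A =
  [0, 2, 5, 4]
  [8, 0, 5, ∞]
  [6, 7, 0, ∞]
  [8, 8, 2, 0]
Closure =
  [0, 2, 5, 4]
  [8, 0, 5, 12]
  [6, 7, 0, 10]
  [8, 8, 2, 0]

This is the Floyd-Warshall all-pairs shortest-path computation. For each intermediate vertex k = 0, 1, …, 3, update dist[i][j] ← min(dist[i][j], dist[i][k] + dist[k][j]). The final matrix gives, for each (i, j), the minimum total weight of any directed path from i to j (possibly empty when i = j).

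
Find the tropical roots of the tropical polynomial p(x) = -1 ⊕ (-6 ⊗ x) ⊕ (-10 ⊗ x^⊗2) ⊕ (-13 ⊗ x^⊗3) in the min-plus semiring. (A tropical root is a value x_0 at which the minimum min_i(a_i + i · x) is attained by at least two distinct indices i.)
Roots: {3, 4, 5}

Each tropical root is a break point of the lower envelope of the lines y = a_i + i · x (there are 4 lines, with slopes 0, 1, ..., 3). Only the lines that attain the minimum somewhere contribute to roots; other lines are dominated. Here the surviving (envelope) indices are i = 3, i = 2, i = 1, i = 0.
Intersections between consecutive envelope lines give the roots: for adjacent envelope indices i < j the intersection is x = (a_i − a_j) / (j − i). Reading off the sorted break points: {3, 4, 5}.
Verification: at each break x_0, at least two indices attain the minimum of min_i(a_i + i · x_0).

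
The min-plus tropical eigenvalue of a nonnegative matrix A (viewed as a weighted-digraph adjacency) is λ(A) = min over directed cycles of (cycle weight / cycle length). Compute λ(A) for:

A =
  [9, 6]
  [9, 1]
λ(A) = 1

Enumerate directed cycles and compute their means (weight / length). Sample:
  cycle 0 → 0: weight = 9, length = 1, mean = 9/1 ≈ 9.000
  cycle 1 → 1: weight = 1, length = 1, mean = 1/1 ≈ 1.000
  cycle 0 → 1 → 0: weight = 15, length = 2, mean = 15/2 ≈ 7.500
  cycle 1 → 0 → 1: weight = 15, length = 2, mean = 15/2 ≈ 7.500
Minimum mean = 1.000, attained e.g. along the cycle 1 → 1 with weight 1 and length 1. So λ(A) = 1/1 = 1.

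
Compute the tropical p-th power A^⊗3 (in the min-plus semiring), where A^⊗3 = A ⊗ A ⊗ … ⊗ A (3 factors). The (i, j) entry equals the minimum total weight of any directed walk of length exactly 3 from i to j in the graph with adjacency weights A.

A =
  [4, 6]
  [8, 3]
A^⊗3 =
  [12, 12]
  [14, 9]

Each entry (A^⊗3)_ij equals the minimum over all length-3 walks i = v_0 → v_1 → … → v_3 = j of Σ_t A[v_t][v_{t+1}]. For example, for (i, j) = (0, 1) we minimise over 4 possible intermediate vertex sequences; the minimum is 12, attained along the walk 0 → 1 → 1 → 1.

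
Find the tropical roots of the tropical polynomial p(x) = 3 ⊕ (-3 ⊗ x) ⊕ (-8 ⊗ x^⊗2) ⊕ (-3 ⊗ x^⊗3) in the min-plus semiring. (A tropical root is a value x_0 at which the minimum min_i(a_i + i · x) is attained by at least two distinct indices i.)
Roots: {-5, 5, 6}

Each tropical root is a break point of the lower envelope of the lines y = a_i + i · x (there are 4 lines, with slopes 0, 1, ..., 3). Only the lines that attain the minimum somewhere contribute to roots; other lines are dominated. Here the surviving (envelope) indices are i = 3, i = 2, i = 1, i = 0.
Intersections between consecutive envelope lines give the roots: for adjacent envelope indices i < j the intersection is x = (a_i − a_j) / (j − i). Reading off the sorted break points: {-5, 5, 6}.
Verification: at each break x_0, at least two indices attain the minimum of min_i(a_i + i · x_0).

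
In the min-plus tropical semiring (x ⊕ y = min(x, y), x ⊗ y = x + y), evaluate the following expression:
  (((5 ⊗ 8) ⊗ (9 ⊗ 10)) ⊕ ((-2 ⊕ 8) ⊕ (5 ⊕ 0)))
(((5 ⊗ 8) ⊗ (9 ⊗ 10)) ⊕ ((-2 ⊕ 8) ⊕ (5 ⊕ 0))) = -2

Expand innermost to outermost. Recall ⊕ takes the minimum of its arguments and ⊗ takes their sum. Working out the expression (((5 ⊗ 8) ⊗ (9 ⊗ 10)) ⊕ ((-2 ⊕ 8) ⊕ (5 ⊕ 0))) gives -2.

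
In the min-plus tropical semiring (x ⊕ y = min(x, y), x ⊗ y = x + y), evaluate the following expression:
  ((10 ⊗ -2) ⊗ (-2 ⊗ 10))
((10 ⊗ -2) ⊗ (-2 ⊗ 10)) = 16

Expand innermost to outermost. Recall ⊕ takes the minimum of its arguments and ⊗ takes their sum. Working out the expression ((10 ⊗ -2) ⊗ (-2 ⊗ 10)) gives 16.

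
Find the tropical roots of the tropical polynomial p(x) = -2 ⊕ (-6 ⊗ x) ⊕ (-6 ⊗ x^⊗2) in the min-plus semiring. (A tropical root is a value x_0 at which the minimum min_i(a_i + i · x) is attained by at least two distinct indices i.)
Roots: {0, 4}

Each tropical root is a break point of the lower envelope of the lines y = a_i + i · x (there are 3 lines, with slopes 0, 1, ..., 2). Only the lines that attain the minimum somewhere contribute to roots; other lines are dominated. Here the surviving (envelope) indices are i = 2, i = 1, i = 0.
Intersections between consecutive envelope lines give the roots: for adjacent envelope indices i < j the intersection is x = (a_i − a_j) / (j − i). Reading off the sorted break points: {0, 4}.
Verification: at each break x_0, at least two indices attain the minimum of min_i(a_i + i · x_0).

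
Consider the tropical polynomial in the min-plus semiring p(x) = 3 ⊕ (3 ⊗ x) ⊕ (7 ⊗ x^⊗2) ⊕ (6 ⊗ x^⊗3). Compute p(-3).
p(-3) = -3

A tropical monomial a ⊗ x^⊗i evaluates to a + i · x. Evaluating each term at x = -3:
  Term 0 contributes 3 + 0 · -3 = 3
  Term 1 contributes 3 + 1 · -3 = 0
  Term 2 contributes 7 + 2 · -3 = 1
  Term 3 contributes 6 + 3 · -3 = -3
p(-3) = ⊕ of these = min[3, 0, 1, -3] = -3.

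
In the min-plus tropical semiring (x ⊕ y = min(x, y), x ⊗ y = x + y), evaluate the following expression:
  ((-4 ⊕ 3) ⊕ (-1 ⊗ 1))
((-4 ⊕ 3) ⊕ (-1 ⊗ 1)) = -4

Expand innermost to outermost. Recall ⊕ takes the minimum of its arguments and ⊗ takes their sum. Working out the expression ((-4 ⊕ 3) ⊕ (-1 ⊗ 1)) gives -4.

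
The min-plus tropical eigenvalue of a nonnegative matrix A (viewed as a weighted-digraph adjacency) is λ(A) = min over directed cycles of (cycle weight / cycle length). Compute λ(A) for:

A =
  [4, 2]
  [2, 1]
λ(A) = 1

Enumerate directed cycles and compute their means (weight / length). Sample:
  cycle 0 → 0: weight = 4, length = 1, mean = 4/1 ≈ 4.000
  cycle 1 → 1: weight = 1, length = 1, mean = 1/1 ≈ 1.000
  cycle 0 → 1 → 0: weight = 4, length = 2, mean = 4/2 ≈ 2.000
  cycle 1 → 0 → 1: weight = 4, length = 2, mean = 4/2 ≈ 2.000
Minimum mean = 1.000, attained e.g. along the cycle 1 → 1 with weight 1 and length 1. So λ(A) = 1/1 = 1.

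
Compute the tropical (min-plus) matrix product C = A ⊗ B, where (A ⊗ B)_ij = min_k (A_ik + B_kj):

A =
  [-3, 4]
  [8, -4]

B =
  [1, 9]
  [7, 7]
A ⊗ B =
  [-2, 6]
  [3, 3]

Apply the min-plus product entry-by-entry:
  C[0][0] = min over k of (A[0][0] + B[0][0] = -3 + 1 = -2, A[0][1] + B[1][0] = 4 + 7 = 11) = -2 (attained at k = 0)
  C[0][1] = min over k of (A[0][0] + B[0][1] = -3 + 9 = 6, A[0][1] + B[1][1] = 4 + 7 = 11) = 6 (attained at k = 0)
  C[1][0] = min over k of (A[1][0] + B[0][0] = 8 + 1 = 9, A[1][1] + B[1][0] = -4 + 7 = 3) = 3 (attained at k = 1)
  C[1][1] = min over k of (A[1][0] + B[0][1] = 8 + 9 = 17, A[1][1] + B[1][1] = -4 + 7 = 3) = 3 (attained at k = 1)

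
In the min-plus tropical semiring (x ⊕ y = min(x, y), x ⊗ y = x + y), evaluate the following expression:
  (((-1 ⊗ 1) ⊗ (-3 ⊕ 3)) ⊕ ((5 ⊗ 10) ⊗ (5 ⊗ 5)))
(((-1 ⊗ 1) ⊗ (-3 ⊕ 3)) ⊕ ((5 ⊗ 10) ⊗ (5 ⊗ 5))) = -3

Expand innermost to outermost. Recall ⊕ takes the minimum of its arguments and ⊗ takes their sum. Working out the expression (((-1 ⊗ 1) ⊗ (-3 ⊕ 3)) ⊕ ((5 ⊗ 10) ⊗ (5 ⊗ 5))) gives -3.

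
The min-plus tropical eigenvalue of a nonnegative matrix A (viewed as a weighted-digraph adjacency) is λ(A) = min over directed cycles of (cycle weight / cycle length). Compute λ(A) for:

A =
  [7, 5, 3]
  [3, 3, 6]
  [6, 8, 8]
λ(A) = 3

Enumerate directed cycles and compute their means (weight / length). Sample:
  cycle 0 → 0: weight = 7, length = 1, mean = 7/1 ≈ 7.000
  cycle 1 → 1: weight = 3, length = 1, mean = 3/1 ≈ 3.000
  cycle 2 → 2: weight = 8, length = 1, mean = 8/1 ≈ 8.000
  cycle 0 → 1 → 0: weight = 8, length = 2, mean = 8/2 ≈ 4.000
  cycle 0 → 2 → 0: weight = 9, length = 2, mean = 9/2 ≈ 4.500
  cycle 1 → 0 → 1: weight = 8, length = 2, mean = 8/2 ≈ 4.000
Minimum mean = 3.000, attained e.g. along the cycle 1 → 1 with weight 3 and length 1. So λ(A) = 3/1 = 3.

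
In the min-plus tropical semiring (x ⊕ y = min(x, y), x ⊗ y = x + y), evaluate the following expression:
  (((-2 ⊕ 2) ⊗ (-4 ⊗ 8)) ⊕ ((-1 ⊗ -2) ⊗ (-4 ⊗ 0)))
(((-2 ⊕ 2) ⊗ (-4 ⊗ 8)) ⊕ ((-1 ⊗ -2) ⊗ (-4 ⊗ 0))) = -7

Expand innermost to outermost. Recall ⊕ takes the minimum of its arguments and ⊗ takes their sum. Working out the expression (((-2 ⊕ 2) ⊗ (-4 ⊗ 8)) ⊕ ((-1 ⊗ -2) ⊗ (-4 ⊗ 0))) gives -7.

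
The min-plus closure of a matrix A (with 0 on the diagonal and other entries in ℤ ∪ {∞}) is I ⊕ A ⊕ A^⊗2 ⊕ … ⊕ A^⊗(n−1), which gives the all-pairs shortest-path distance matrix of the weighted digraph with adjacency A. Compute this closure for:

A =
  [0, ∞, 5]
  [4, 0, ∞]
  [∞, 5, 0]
Closure =
  [0, 10, 5]
  [4, 0, 9]
  [9, 5, 0]

This is the Floyd-Warshall all-pairs shortest-path computation. For each intermediate vertex k = 0, 1, …, 2, update dist[i][j] ← min(dist[i][j], dist[i][k] + dist[k][j]). The final matrix gives, for each (i, j), the minimum total weight of any directed path from i to j (possibly empty when i = j).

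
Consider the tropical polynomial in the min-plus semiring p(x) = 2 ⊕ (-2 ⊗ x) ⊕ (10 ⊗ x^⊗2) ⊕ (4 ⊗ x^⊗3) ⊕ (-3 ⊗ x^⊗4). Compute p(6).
p(6) = 2

A tropical monomial a ⊗ x^⊗i evaluates to a + i · x. Evaluating each term at x = 6:
  Term 0 contributes 2 + 0 · 6 = 2
  Term 1 contributes -2 + 1 · 6 = 4
  Term 2 contributes 10 + 2 · 6 = 22
  Term 3 contributes 4 + 3 · 6 = 22
  Term 4 contributes -3 + 4 · 6 = 21
p(6) = ⊕ of these = min[2, 4, 22, 22, 21] = 2.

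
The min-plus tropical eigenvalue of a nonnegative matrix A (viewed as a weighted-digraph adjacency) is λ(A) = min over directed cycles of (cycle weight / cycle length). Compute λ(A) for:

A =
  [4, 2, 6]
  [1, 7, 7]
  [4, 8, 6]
λ(A) = 3/2

Enumerate directed cycles and compute their means (weight / length). Sample:
  cycle 0 → 0: weight = 4, length = 1, mean = 4/1 ≈ 4.000
  cycle 1 → 1: weight = 7, length = 1, mean = 7/1 ≈ 7.000
  cycle 2 → 2: weight = 6, length = 1, mean = 6/1 ≈ 6.000
  cycle 0 → 1 → 0: weight = 3, length = 2, mean = 3/2 ≈ 1.500
  cycle 0 → 2 → 0: weight = 10, length = 2, mean = 10/2 ≈ 5.000
  cycle 1 → 0 → 1: weight = 3, length = 2, mean = 3/2 ≈ 1.500
Minimum mean = 1.500, attained e.g. along the cycle 0 → 1 → 0 with weight 3 and length 2. So λ(A) = 3/2 = 3/2.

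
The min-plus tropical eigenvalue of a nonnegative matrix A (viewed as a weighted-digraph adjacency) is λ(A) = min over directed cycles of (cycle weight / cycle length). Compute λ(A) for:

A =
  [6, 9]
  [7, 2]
λ(A) = 2

Enumerate directed cycles and compute their means (weight / length). Sample:
  cycle 0 → 0: weight = 6, length = 1, mean = 6/1 ≈ 6.000
  cycle 1 → 1: weight = 2, length = 1, mean = 2/1 ≈ 2.000
  cycle 0 → 1 → 0: weight = 16, length = 2, mean = 16/2 ≈ 8.000
  cycle 1 → 0 → 1: weight = 16, length = 2, mean = 16/2 ≈ 8.000
Minimum mean = 2.000, attained e.g. along the cycle 1 → 1 with weight 2 and length 1. So λ(A) = 2/1 = 2.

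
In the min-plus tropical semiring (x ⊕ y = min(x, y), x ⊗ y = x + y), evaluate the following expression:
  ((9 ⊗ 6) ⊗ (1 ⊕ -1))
((9 ⊗ 6) ⊗ (1 ⊕ -1)) = 14

Expand innermost to outermost. Recall ⊕ takes the minimum of its arguments and ⊗ takes their sum. Working out the expression ((9 ⊗ 6) ⊗ (1 ⊕ -1)) gives 14.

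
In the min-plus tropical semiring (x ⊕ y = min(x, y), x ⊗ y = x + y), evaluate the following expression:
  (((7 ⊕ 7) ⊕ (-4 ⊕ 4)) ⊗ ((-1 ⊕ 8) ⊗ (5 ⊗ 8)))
(((7 ⊕ 7) ⊕ (-4 ⊕ 4)) ⊗ ((-1 ⊕ 8) ⊗ (5 ⊗ 8))) = 8

Expand innermost to outermost. Recall ⊕ takes the minimum of its arguments and ⊗ takes their sum. Working out the expression (((7 ⊕ 7) ⊕ (-4 ⊕ 4)) ⊗ ((-1 ⊕ 8) ⊗ (5 ⊗ 8))) gives 8.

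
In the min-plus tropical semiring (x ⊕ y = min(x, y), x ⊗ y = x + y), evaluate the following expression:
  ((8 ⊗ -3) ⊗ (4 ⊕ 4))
((8 ⊗ -3) ⊗ (4 ⊕ 4)) = 9

Expand innermost to outermost. Recall ⊕ takes the minimum of its arguments and ⊗ takes their sum. Working out the expression ((8 ⊗ -3) ⊗ (4 ⊕ 4)) gives 9.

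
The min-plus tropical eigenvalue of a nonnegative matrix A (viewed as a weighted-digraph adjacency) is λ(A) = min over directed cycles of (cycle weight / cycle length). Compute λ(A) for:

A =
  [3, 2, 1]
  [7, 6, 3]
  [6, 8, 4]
λ(A) = 3

Enumerate directed cycles and compute their means (weight / length). Sample:
  cycle 0 → 0: weight = 3, length = 1, mean = 3/1 ≈ 3.000
  cycle 1 → 1: weight = 6, length = 1, mean = 6/1 ≈ 6.000
  cycle 2 → 2: weight = 4, length = 1, mean = 4/1 ≈ 4.000
  cycle 0 → 1 → 0: weight = 9, length = 2, mean = 9/2 ≈ 4.500
  cycle 0 → 2 → 0: weight = 7, length = 2, mean = 7/2 ≈ 3.500
  cycle 1 → 0 → 1: weight = 9, length = 2, mean = 9/2 ≈ 4.500
Minimum mean = 3.000, attained e.g. along the cycle 0 → 0 with weight 3 and length 1. So λ(A) = 3/1 = 3.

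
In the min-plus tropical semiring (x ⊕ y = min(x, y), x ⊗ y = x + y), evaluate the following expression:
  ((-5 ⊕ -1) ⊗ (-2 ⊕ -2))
((-5 ⊕ -1) ⊗ (-2 ⊕ -2)) = -7

Expand innermost to outermost. Recall ⊕ takes the minimum of its arguments and ⊗ takes their sum. Working out the expression ((-5 ⊕ -1) ⊗ (-2 ⊕ -2)) gives -7.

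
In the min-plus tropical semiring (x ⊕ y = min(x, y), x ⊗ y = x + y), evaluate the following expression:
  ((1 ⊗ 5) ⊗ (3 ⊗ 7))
((1 ⊗ 5) ⊗ (3 ⊗ 7)) = 16

Expand innermost to outermost. Recall ⊕ takes the minimum of its arguments and ⊗ takes their sum. Working out the expression ((1 ⊗ 5) ⊗ (3 ⊗ 7)) gives 16.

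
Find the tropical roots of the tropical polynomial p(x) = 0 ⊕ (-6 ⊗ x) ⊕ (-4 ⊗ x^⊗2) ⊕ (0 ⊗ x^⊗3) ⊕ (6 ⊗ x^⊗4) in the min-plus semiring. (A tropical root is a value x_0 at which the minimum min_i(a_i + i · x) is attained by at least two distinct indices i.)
Roots: {-6, -4, -2, 6}

Each tropical root is a break point of the lower envelope of the lines y = a_i + i · x (there are 5 lines, with slopes 0, 1, ..., 4). Only the lines that attain the minimum somewhere contribute to roots; other lines are dominated. Here the surviving (envelope) indices are i = 4, i = 3, i = 2, i = 1, i = 0.
Intersections between consecutive envelope lines give the roots: for adjacent envelope indices i < j the intersection is x = (a_i − a_j) / (j − i). Reading off the sorted break points: {-6, -4, -2, 6}.
Verification: at each break x_0, at least two indices attain the minimum of min_i(a_i + i · x_0).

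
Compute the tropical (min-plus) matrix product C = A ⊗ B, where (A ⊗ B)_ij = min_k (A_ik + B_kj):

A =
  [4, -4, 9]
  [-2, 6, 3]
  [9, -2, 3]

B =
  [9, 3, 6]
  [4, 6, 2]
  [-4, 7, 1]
A ⊗ B =
  [0, 2, -2]
  [-1, 1, 4]
  [-1, 4, 0]

Apply the min-plus product entry-by-entry:
  C[0][0] = min over k of (A[0][0] + B[0][0] = 4 + 9 = 13, A[0][1] + B[1][0] = -4 + 4 = 0, A[0][2] + B[2][0] = 9 + -4 = 5) = 0 (attained at k = 1)
  C[0][1] = min over k of (A[0][0] + B[0][1] = 4 + 3 = 7, A[0][1] + B[1][1] = -4 + 6 = 2, A[0][2] + B[2][1] = 9 + 7 = 16) = 2 (attained at k = 1)
  C[0][2] = min over k of (A[0][0] + B[0][2] = 4 + 6 = 10, A[0][1] + B[1][2] = -4 + 2 = -2, A[0][2] + B[2][2] = 9 + 1 = 10) = -2 (attained at k = 1)
  C[1][0] = min over k of (A[1][0] + B[0][0] = -2 + 9 = 7, A[1][1] + B[1][0] = 6 + 4 = 10, A[1][2] + B[2][0] = 3 + -4 = -1) = -1 (attained at k = 2)
  C[1][1] = min over k of (A[1][0] + B[0][1] = -2 + 3 = 1, A[1][1] + B[1][1] = 6 + 6 = 12, A[1][2] + B[2][1] = 3 + 7 = 10) = 1 (attained at k = 0)
  C[1][2] = min over k of (A[1][0] + B[0][2] = -2 + 6 = 4, A[1][1] + B[1][2] = 6 + 2 = 8, A[1][2] + B[2][2] = 3 + 1 = 4) = 4 (attained at k = 0)
  C[2][0] = min over k of (A[2][0] + B[0][0] = 9 + 9 = 18, A[2][1] + B[1][0] = -2 + 4 = 2, A[2][2] + B[2][0] = 3 + -4 = -1) = -1 (attained at k = 2)
  C[2][1] = min over k of (A[2][0] + B[0][1] = 9 + 3 = 12, A[2][1] + B[1][1] = -2 + 6 = 4, A[2][2] + B[2][1] = 3 + 7 = 10) = 4 (attained at k = 1)
  C[2][2] = min over k of (A[2][0] + B[0][2] = 9 + 6 = 15, A[2][1] + B[1][2] = -2 + 2 = 0, A[2][2] + B[2][2] = 3 + 1 = 4) = 0 (attained at k = 1)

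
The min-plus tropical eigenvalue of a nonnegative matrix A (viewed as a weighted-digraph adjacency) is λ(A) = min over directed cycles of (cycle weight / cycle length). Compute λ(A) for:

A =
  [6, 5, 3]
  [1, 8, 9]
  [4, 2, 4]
λ(A) = 2

Enumerate directed cycles and compute their means (weight / length). Sample:
  cycle 0 → 0: weight = 6, length = 1, mean = 6/1 ≈ 6.000
  cycle 1 → 1: weight = 8, length = 1, mean = 8/1 ≈ 8.000
  cycle 2 → 2: weight = 4, length = 1, mean = 4/1 ≈ 4.000
  cycle 0 → 1 → 0: weight = 6, length = 2, mean = 6/2 ≈ 3.000
  cycle 0 → 2 → 0: weight = 7, length = 2, mean = 7/2 ≈ 3.500
  cycle 1 → 0 → 1: weight = 6, length = 2, mean = 6/2 ≈ 3.000
Minimum mean = 2.000, attained e.g. along the cycle 0 → 2 → 1 → 0 with weight 6 and length 3. So λ(A) = 6/3 = 2.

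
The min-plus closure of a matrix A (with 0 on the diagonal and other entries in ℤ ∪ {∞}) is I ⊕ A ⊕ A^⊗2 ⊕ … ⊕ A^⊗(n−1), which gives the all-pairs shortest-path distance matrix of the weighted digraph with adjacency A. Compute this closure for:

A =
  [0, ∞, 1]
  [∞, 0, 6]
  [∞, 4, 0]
Closure =
  [0, 5, 1]
  [∞, 0, 6]
  [∞, 4, 0]

This is the Floyd-Warshall all-pairs shortest-path computation. For each intermediate vertex k = 0, 1, …, 2, update dist[i][j] ← min(dist[i][j], dist[i][k] + dist[k][j]). The final matrix gives, for each (i, j), the minimum total weight of any directed path from i to j (possibly empty when i = j).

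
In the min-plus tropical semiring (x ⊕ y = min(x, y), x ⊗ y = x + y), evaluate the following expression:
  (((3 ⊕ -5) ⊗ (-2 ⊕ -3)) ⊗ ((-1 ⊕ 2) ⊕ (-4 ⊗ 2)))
(((3 ⊕ -5) ⊗ (-2 ⊕ -3)) ⊗ ((-1 ⊕ 2) ⊕ (-4 ⊗ 2))) = -10

Expand innermost to outermost. Recall ⊕ takes the minimum of its arguments and ⊗ takes their sum. Working out the expression (((3 ⊕ -5) ⊗ (-2 ⊕ -3)) ⊗ ((-1 ⊕ 2) ⊕ (-4 ⊗ 2))) gives -10.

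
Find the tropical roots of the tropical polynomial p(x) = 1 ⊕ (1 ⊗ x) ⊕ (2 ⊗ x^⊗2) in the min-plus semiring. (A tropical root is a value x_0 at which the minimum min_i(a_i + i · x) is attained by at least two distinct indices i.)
Roots: {-1, 0}

Each tropical root is a break point of the lower envelope of the lines y = a_i + i · x (there are 3 lines, with slopes 0, 1, ..., 2). Only the lines that attain the minimum somewhere contribute to roots; other lines are dominated. Here the surviving (envelope) indices are i = 2, i = 1, i = 0.
Intersections between consecutive envelope lines give the roots: for adjacent envelope indices i < j the intersection is x = (a_i − a_j) / (j − i). Reading off the sorted break points: {-1, 0}.
Verification: at each break x_0, at least two indices attain the minimum of min_i(a_i + i · x_0).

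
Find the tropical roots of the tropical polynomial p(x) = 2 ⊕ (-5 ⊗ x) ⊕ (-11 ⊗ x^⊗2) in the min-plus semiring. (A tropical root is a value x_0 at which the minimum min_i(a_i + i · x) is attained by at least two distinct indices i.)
Roots: {6, 7}

Each tropical root is a break point of the lower envelope of the lines y = a_i + i · x (there are 3 lines, with slopes 0, 1, ..., 2). Only the lines that attain the minimum somewhere contribute to roots; other lines are dominated. Here the surviving (envelope) indices are i = 2, i = 1, i = 0.
Intersections between consecutive envelope lines give the roots: for adjacent envelope indices i < j the intersection is x = (a_i − a_j) / (j − i). Reading off the sorted break points: {6, 7}.
Verification: at each break x_0, at least two indices attain the minimum of min_i(a_i + i · x_0).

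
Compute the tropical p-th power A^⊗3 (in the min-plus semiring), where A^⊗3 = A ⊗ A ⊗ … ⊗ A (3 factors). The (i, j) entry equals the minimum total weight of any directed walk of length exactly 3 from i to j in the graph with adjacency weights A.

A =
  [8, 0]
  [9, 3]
A^⊗3 =
  [12, 6]
  [15, 9]

Each entry (A^⊗3)_ij equals the minimum over all length-3 walks i = v_0 → v_1 → … → v_3 = j of Σ_t A[v_t][v_{t+1}]. For example, for (i, j) = (0, 1) we minimise over 4 possible intermediate vertex sequences; the minimum is 6, attained along the walk 0 → 1 → 1 → 1.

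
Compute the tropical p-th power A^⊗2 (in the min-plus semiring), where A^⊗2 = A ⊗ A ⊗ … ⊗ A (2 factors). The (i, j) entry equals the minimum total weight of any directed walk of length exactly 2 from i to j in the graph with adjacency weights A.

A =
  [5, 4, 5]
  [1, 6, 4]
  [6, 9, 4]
A^⊗2 =
  [5, 9, 8]
  [6, 5, 6]
  [10, 10, 8]

Each entry (A^⊗2)_ij equals the minimum over all length-2 walks i = v_0 → v_1 → … → v_2 = j of Σ_t A[v_t][v_{t+1}]. For example, for (i, j) = (0, 2) we minimise over 3 possible intermediate vertex sequences; the minimum is 8, attained along the walk 0 → 1 → 2.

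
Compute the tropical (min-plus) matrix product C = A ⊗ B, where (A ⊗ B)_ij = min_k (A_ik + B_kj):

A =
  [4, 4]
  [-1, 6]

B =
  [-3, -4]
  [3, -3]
A ⊗ B =
  [1, 0]
  [-4, -5]

Apply the min-plus product entry-by-entry:
  C[0][0] = min over k of (A[0][0] + B[0][0] = 4 + -3 = 1, A[0][1] + B[1][0] = 4 + 3 = 7) = 1 (attained at k = 0)
  C[0][1] = min over k of (A[0][0] + B[0][1] = 4 + -4 = 0, A[0][1] + B[1][1] = 4 + -3 = 1) = 0 (attained at k = 0)
  C[1][0] = min over k of (A[1][0] + B[0][0] = -1 + -3 = -4, A[1][1] + B[1][0] = 6 + 3 = 9) = -4 (attained at k = 0)
  C[1][1] = min over k of (A[1][0] + B[0][1] = -1 + -4 = -5, A[1][1] + B[1][1] = 6 + -3 = 3) = -5 (attained at k = 0)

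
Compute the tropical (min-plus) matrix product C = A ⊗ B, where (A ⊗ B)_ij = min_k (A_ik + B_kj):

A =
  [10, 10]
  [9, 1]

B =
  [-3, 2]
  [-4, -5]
A ⊗ B =
  [6, 5]
  [-3, -4]

Apply the min-plus product entry-by-entry:
  C[0][0] = min over k of (A[0][0] + B[0][0] = 10 + -3 = 7, A[0][1] + B[1][0] = 10 + -4 = 6) = 6 (attained at k = 1)
  C[0][1] = min over k of (A[0][0] + B[0][1] = 10 + 2 = 12, A[0][1] + B[1][1] = 10 + -5 = 5) = 5 (attained at k = 1)
  C[1][0] = min over k of (A[1][0] + B[0][0] = 9 + -3 = 6, A[1][1] + B[1][0] = 1 + -4 = -3) = -3 (attained at k = 1)
  C[1][1] = min over k of (A[1][0] + B[0][1] = 9 + 2 = 11, A[1][1] + B[1][1] = 1 + -5 = -4) = -4 (attained at k = 1)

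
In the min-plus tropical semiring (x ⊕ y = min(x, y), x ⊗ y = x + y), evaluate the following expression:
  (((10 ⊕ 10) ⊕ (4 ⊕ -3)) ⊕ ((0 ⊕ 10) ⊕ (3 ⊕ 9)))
(((10 ⊕ 10) ⊕ (4 ⊕ -3)) ⊕ ((0 ⊕ 10) ⊕ (3 ⊕ 9))) = -3

Expand innermost to outermost. Recall ⊕ takes the minimum of its arguments and ⊗ takes their sum. Working out the expression (((10 ⊕ 10) ⊕ (4 ⊕ -3)) ⊕ ((0 ⊕ 10) ⊕ (3 ⊕ 9))) gives -3.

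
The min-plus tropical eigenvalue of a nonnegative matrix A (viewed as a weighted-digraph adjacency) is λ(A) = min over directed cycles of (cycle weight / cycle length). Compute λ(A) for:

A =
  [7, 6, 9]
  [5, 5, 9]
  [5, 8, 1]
λ(A) = 1

Enumerate directed cycles and compute their means (weight / length). Sample:
  cycle 0 → 0: weight = 7, length = 1, mean = 7/1 ≈ 7.000
  cycle 1 → 1: weight = 5, length = 1, mean = 5/1 ≈ 5.000
  cycle 2 → 2: weight = 1, length = 1, mean = 1/1 ≈ 1.000
  cycle 0 → 1 → 0: weight = 11, length = 2, mean = 11/2 ≈ 5.500
  cycle 0 → 2 → 0: weight = 14, length = 2, mean = 14/2 ≈ 7.000
  cycle 1 → 0 → 1: weight = 11, length = 2, mean = 11/2 ≈ 5.500
Minimum mean = 1.000, attained e.g. along the cycle 2 → 2 with weight 1 and length 1. So λ(A) = 1/1 = 1.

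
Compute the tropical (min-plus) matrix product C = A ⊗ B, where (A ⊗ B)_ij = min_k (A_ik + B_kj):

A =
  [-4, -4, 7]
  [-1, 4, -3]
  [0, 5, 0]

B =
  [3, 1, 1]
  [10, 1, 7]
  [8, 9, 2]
A ⊗ B =
  [-1, -3, -3]
  [2, 0, -1]
  [3, 1, 1]

Apply the min-plus product entry-by-entry:
  C[0][0] = min over k of (A[0][0] + B[0][0] = -4 + 3 = -1, A[0][1] + B[1][0] = -4 + 10 = 6, A[0][2] + B[2][0] = 7 + 8 = 15) = -1 (attained at k = 0)
  C[0][1] = min over k of (A[0][0] + B[0][1] = -4 + 1 = -3, A[0][1] + B[1][1] = -4 + 1 = -3, A[0][2] + B[2][1] = 7 + 9 = 16) = -3 (attained at k = 0)
  C[0][2] = min over k of (A[0][0] + B[0][2] = -4 + 1 = -3, A[0][1] + B[1][2] = -4 + 7 = 3, A[0][2] + B[2][2] = 7 + 2 = 9) = -3 (attained at k = 0)
  C[1][0] = min over k of (A[1][0] + B[0][0] = -1 + 3 = 2, A[1][1] + B[1][0] = 4 + 10 = 14, A[1][2] + B[2][0] = -3 + 8 = 5) = 2 (attained at k = 0)
  C[1][1] = min over k of (A[1][0] + B[0][1] = -1 + 1 = 0, A[1][1] + B[1][1] = 4 + 1 = 5, A[1][2] + B[2][1] = -3 + 9 = 6) = 0 (attained at k = 0)
  C[1][2] = min over k of (A[1][0] + B[0][2] = -1 + 1 = 0, A[1][1] + B[1][2] = 4 + 7 = 11, A[1][2] + B[2][2] = -3 + 2 = -1) = -1 (attained at k = 2)
  C[2][0] = min over k of (A[2][0] + B[0][0] = 0 + 3 = 3, A[2][1] + B[1][0] = 5 + 10 = 15, A[2][2] + B[2][0] = 0 + 8 = 8) = 3 (attained at k = 0)
  C[2][1] = min over k of (A[2][0] + B[0][1] = 0 + 1 = 1, A[2][1] + B[1][1] = 5 + 1 = 6, A[2][2] + B[2][1] = 0 + 9 = 9) = 1 (attained at k = 0)
  C[2][2] = min over k of (A[2][0] + B[0][2] = 0 + 1 = 1, A[2][1] + B[1][2] = 5 + 7 = 12, A[2][2] + B[2][2] = 0 + 2 = 2) = 1 (attained at k = 0)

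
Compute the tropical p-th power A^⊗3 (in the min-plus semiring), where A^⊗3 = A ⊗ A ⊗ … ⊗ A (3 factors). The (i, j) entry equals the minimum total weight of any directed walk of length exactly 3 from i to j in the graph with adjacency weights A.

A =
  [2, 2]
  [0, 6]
A^⊗3 =
  [4, 4]
  [2, 4]

Each entry (A^⊗3)_ij equals the minimum over all length-3 walks i = v_0 → v_1 → … → v_3 = j of Σ_t A[v_t][v_{t+1}]. For example, for (i, j) = (0, 1) we minimise over 4 possible intermediate vertex sequences; the minimum is 4, attained along the walk 0 → 1 → 0 → 1.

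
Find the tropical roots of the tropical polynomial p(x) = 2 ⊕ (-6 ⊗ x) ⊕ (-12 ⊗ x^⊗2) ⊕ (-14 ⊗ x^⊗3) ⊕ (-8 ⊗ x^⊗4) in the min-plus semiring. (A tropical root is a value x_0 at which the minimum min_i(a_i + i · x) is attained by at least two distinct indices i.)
Roots: {-6, 2, 6, 8}

Each tropical root is a break point of the lower envelope of the lines y = a_i + i · x (there are 5 lines, with slopes 0, 1, ..., 4). Only the lines that attain the minimum somewhere contribute to roots; other lines are dominated. Here the surviving (envelope) indices are i = 4, i = 3, i = 2, i = 1, i = 0.
Intersections between consecutive envelope lines give the roots: for adjacent envelope indices i < j the intersection is x = (a_i − a_j) / (j − i). Reading off the sorted break points: {-6, 2, 6, 8}.
Verification: at each break x_0, at least two indices attain the minimum of min_i(a_i + i · x_0).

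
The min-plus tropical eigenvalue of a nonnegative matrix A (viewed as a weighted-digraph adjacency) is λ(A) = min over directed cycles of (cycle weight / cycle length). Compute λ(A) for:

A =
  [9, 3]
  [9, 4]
λ(A) = 4

Enumerate directed cycles and compute their means (weight / length). Sample:
  cycle 0 → 0: weight = 9, length = 1, mean = 9/1 ≈ 9.000
  cycle 1 → 1: weight = 4, length = 1, mean = 4/1 ≈ 4.000
  cycle 0 → 1 → 0: weight = 12, length = 2, mean = 12/2 ≈ 6.000
  cycle 1 → 0 → 1: weight = 12, length = 2, mean = 12/2 ≈ 6.000
Minimum mean = 4.000, attained e.g. along the cycle 1 → 1 with weight 4 and length 1. So λ(A) = 4/1 = 4.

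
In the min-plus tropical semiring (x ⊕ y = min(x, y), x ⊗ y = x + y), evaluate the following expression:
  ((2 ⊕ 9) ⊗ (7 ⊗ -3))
((2 ⊕ 9) ⊗ (7 ⊗ -3)) = 6

Expand innermost to outermost. Recall ⊕ takes the minimum of its arguments and ⊗ takes their sum. Working out the expression ((2 ⊕ 9) ⊗ (7 ⊗ -3)) gives 6.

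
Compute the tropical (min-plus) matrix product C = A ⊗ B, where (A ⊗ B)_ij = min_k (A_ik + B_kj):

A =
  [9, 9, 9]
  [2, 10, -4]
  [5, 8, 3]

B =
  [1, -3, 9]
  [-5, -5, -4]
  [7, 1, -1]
A ⊗ B =
  [4, 4, 5]
  [3, -3, -5]
  [3, 2, 2]

Apply the min-plus product entry-by-entry:
  C[0][0] = min over k of (A[0][0] + B[0][0] = 9 + 1 = 10, A[0][1] + B[1][0] = 9 + -5 = 4, A[0][2] + B[2][0] = 9 + 7 = 16) = 4 (attained at k = 1)
  C[0][1] = min over k of (A[0][0] + B[0][1] = 9 + -3 = 6, A[0][1] + B[1][1] = 9 + -5 = 4, A[0][2] + B[2][1] = 9 + 1 = 10) = 4 (attained at k = 1)
  C[0][2] = min over k of (A[0][0] + B[0][2] = 9 + 9 = 18, A[0][1] + B[1][2] = 9 + -4 = 5, A[0][2] + B[2][2] = 9 + -1 = 8) = 5 (attained at k = 1)
  C[1][0] = min over k of (A[1][0] + B[0][0] = 2 + 1 = 3, A[1][1] + B[1][0] = 10 + -5 = 5, A[1][2] + B[2][0] = -4 + 7 = 3) = 3 (attained at k = 0)
  C[1][1] = min over k of (A[1][0] + B[0][1] = 2 + -3 = -1, A[1][1] + B[1][1] = 10 + -5 = 5, A[1][2] + B[2][1] = -4 + 1 = -3) = -3 (attained at k = 2)
  C[1][2] = min over k of (A[1][0] + B[0][2] = 2 + 9 = 11, A[1][1] + B[1][2] = 10 + -4 = 6, A[1][2] + B[2][2] = -4 + -1 = -5) = -5 (attained at k = 2)
  C[2][0] = min over k of (A[2][0] + B[0][0] = 5 + 1 = 6, A[2][1] + B[1][0] = 8 + -5 = 3, A[2][2] + B[2][0] = 3 + 7 = 10) = 3 (attained at k = 1)
  C[2][1] = min over k of (A[2][0] + B[0][1] = 5 + -3 = 2, A[2][1] + B[1][1] = 8 + -5 = 3, A[2][2] + B[2][1] = 3 + 1 = 4) = 2 (attained at k = 0)
  C[2][2] = min over k of (A[2][0] + B[0][2] = 5 + 9 = 14, A[2][1] + B[1][2] = 8 + -4 = 4, A[2][2] + B[2][2] = 3 + -1 = 2) = 2 (attained at k = 2)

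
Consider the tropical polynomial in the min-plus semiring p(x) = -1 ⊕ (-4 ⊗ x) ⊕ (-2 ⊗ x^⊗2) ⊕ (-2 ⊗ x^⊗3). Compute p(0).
p(0) = -4

A tropical monomial a ⊗ x^⊗i evaluates to a + i · x. Evaluating each term at x = 0:
  Term 0 contributes -1 + 0 · 0 = -1
  Term 1 contributes -4 + 1 · 0 = -4
  Term 2 contributes -2 + 2 · 0 = -2
  Term 3 contributes -2 + 3 · 0 = -2
p(0) = ⊕ of these = min[-1, -4, -2, -2] = -4.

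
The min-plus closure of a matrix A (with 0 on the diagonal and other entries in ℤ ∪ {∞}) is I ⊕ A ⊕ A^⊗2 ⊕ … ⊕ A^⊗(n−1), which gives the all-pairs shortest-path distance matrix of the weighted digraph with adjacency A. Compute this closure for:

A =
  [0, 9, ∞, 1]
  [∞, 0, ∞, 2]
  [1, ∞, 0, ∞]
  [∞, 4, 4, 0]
Closure =
  [0, 5, 5, 1]
  [7, 0, 6, 2]
  [1, 6, 0, 2]
  [5, 4, 4, 0]

This is the Floyd-Warshall all-pairs shortest-path computation. For each intermediate vertex k = 0, 1, …, 3, update dist[i][j] ← min(dist[i][j], dist[i][k] + dist[k][j]). The final matrix gives, for each (i, j), the minimum total weight of any directed path from i to j (possibly empty when i = j).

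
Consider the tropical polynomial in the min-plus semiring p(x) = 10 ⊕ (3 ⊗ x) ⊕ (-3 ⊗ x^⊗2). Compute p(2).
p(2) = 1

A tropical monomial a ⊗ x^⊗i evaluates to a + i · x. Evaluating each term at x = 2:
  Term 0 contributes 10 + 0 · 2 = 10
  Term 1 contributes 3 + 1 · 2 = 5
  Term 2 contributes -3 + 2 · 2 = 1
p(2) = ⊕ of these = min[10, 5, 1] = 1.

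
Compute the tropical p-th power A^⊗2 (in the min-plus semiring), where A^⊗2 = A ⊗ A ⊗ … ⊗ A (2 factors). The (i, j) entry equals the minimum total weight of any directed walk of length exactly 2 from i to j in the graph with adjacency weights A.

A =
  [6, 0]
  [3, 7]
A^⊗2 =
  [3, 6]
  [9, 3]

Each entry (A^⊗2)_ij equals the minimum over all length-2 walks i = v_0 → v_1 → … → v_2 = j of Σ_t A[v_t][v_{t+1}]. For example, for (i, j) = (0, 1) we minimise over 2 possible intermediate vertex sequences; the minimum is 6, attained along the walk 0 → 0 → 1.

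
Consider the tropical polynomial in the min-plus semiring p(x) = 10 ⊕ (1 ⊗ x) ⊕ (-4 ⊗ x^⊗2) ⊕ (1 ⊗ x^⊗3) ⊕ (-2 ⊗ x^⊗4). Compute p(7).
p(7) = 8

A tropical monomial a ⊗ x^⊗i evaluates to a + i · x. Evaluating each term at x = 7:
  Term 0 contributes 10 + 0 · 7 = 10
  Term 1 contributes 1 + 1 · 7 = 8
  Term 2 contributes -4 + 2 · 7 = 10
  Term 3 contributes 1 + 3 · 7 = 22
  Term 4 contributes -2 + 4 · 7 = 26
p(7) = ⊕ of these = min[10, 8, 10, 22, 26] = 8.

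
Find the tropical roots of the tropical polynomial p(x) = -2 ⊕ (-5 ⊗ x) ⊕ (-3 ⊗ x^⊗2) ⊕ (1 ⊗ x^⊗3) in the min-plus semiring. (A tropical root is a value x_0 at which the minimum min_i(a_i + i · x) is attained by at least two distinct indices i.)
Roots: {-4, -2, 3}

Each tropical root is a break point of the lower envelope of the lines y = a_i + i · x (there are 4 lines, with slopes 0, 1, ..., 3). Only the lines that attain the minimum somewhere contribute to roots; other lines are dominated. Here the surviving (envelope) indices are i = 3, i = 2, i = 1, i = 0.
Intersections between consecutive envelope lines give the roots: for adjacent envelope indices i < j the intersection is x = (a_i − a_j) / (j − i). Reading off the sorted break points: {-4, -2, 3}.
Verification: at each break x_0, at least two indices attain the minimum of min_i(a_i + i · x_0).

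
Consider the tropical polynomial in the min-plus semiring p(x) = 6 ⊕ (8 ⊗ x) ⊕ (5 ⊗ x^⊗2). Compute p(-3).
p(-3) = -1

A tropical monomial a ⊗ x^⊗i evaluates to a + i · x. Evaluating each term at x = -3:
  Term 0 contributes 6 + 0 · -3 = 6
  Term 1 contributes 8 + 1 · -3 = 5
  Term 2 contributes 5 + 2 · -3 = -1
p(-3) = ⊕ of these = min[6, 5, -1] = -1.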